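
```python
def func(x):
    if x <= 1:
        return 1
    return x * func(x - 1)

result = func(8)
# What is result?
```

func(8) = 8 * 7 * 6 * 5 * 4 * 3 * 2 * 1 = 40320

Answer: 40320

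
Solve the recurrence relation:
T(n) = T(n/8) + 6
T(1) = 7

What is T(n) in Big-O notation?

Each step divides n by 8 and adds 6. After log_8(n) steps we reach T(1)=7. So T(n) = 6·log_8(n) + 7 = O(log n).

Answer: O(log n)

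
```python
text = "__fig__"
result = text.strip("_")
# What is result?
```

Trace:
`text = "__fig__"` → text = '__fig__'
`result = text.strip("_")` → result = 'fig'
So result = 'fig'

Answer: 'fig'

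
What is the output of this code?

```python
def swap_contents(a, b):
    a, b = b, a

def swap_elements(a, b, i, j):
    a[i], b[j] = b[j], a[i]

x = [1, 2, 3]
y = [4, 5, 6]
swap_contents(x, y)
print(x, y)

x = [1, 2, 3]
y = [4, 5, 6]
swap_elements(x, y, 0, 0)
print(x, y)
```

Key concept: parameter rebinding vs mutation.
Step by step:
`x = [1, 2, 3]` → x = [1, 2, 3]
`y = [4, 5, 6]` → y = [4, 5, 6]
`swap_contents(x, y)` → no visible change to tracked variables
`print(x, y)` → prints [1, 2, 3] [4, 5, 6]
`x = [1, 2, 3]` → x = [1, 2, 3]
`y = [4, 5, 6]` → y = [4, 5, 6]
`swap_elements(x, y, 0, 0)` → x = [4, 2, 3]; y = [1, 5, 6]
`print(x, y)` → prints [4, 2, 3] [1, 5, 6]

Answer:
[1, 2, 3] [4, 5, 6]
[4, 2, 3] [1, 5, 6]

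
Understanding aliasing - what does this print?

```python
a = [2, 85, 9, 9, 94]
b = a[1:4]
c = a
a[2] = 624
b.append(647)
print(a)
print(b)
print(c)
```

Key concept: slice vs alias.
Step by step:
`a = [2, 85, 9, 9, 94]` → a = [2, 85, 9, 9, 94]
`b = a[1:4]` → b = [85, 9, 9]
`c = a` → c = [2, 85, 9, 9, 94] (same object as a)
`a[2] = 624` → a = [2, 85, 624, 9, 94] (same object as c); c = [2, 85, 624, 9, 94] (same object as a)
`b.append(647)` → b = [85, 9, 9, 647]
`print(a)` → prints [2, 85, 624, 9, 94]
`print(b)` → prints [85, 9, 9, 647]
`print(c)` → prints [2, 85, 624, 9, 94]

Answer:
[2, 85, 624, 9, 94]
[85, 9, 9, 647]
[2, 85, 624, 9, 94]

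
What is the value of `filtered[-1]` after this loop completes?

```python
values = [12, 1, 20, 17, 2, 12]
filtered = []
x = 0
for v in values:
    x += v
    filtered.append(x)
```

Cumulative sum ends at 64
`filtered` takes the values: [] → [12] → [12, 13] → [12, 13, 33] → [12, 13, 33, 50] → [12, 13, 33, 50, 52] → [12, 13, 33, 50, 52, 64]
So `filtered[-1]` = 64

Answer: 64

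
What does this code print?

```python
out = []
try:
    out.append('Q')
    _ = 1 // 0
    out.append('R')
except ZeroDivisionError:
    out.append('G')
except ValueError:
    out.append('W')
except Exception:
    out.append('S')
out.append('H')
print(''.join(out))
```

Execution trace: 'Q' (try body) → 'G' (except ZeroDivisionError) → 'H' (after the try/except). Output: QGH

Answer: QGH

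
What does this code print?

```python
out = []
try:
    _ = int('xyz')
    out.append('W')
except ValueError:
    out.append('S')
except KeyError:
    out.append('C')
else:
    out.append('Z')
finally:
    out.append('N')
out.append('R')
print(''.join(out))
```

Execution trace: 'S' (except ValueError) → 'N' (finally) → 'R' (after the try/except). Output: SNR

Answer: SNR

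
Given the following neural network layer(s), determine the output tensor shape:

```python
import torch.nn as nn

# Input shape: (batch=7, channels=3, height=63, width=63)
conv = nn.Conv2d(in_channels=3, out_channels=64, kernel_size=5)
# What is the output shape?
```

Input: (7, 3, 63, 63) -> Output: (7, 64, 59, 59)

Answer: (7, 64, 59, 59)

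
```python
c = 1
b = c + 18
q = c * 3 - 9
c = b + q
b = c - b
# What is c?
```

Trace:
`c = 1` → c = 1
`b = c + 18` → b = 19
`q = c * 3 - 9` → q = -6
`c = b + q` → c = 13
`b = c - b` → b = -6
So c = 13

Answer: 13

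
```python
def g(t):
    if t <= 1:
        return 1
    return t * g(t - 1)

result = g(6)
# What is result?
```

g(6) = 6 * 5 * 4 * 3 * 2 * 1 = 720

Answer: 720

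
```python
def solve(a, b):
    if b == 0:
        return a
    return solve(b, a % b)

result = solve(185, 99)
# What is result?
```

solve(185, 99) -> solve(99, 86) -> solve(86, 13) -> solve(13, 8) -> solve(8, 5) -> solve(5, 3) -> solve(3, 2) -> solve(2, 1) -> solve(1, 0) -> 1

Answer: 1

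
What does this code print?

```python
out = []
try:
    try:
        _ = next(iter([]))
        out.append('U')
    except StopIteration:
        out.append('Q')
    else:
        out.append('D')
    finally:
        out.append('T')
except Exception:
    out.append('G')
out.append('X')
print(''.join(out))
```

Execution trace: 'Q' (inner except StopIteration) → 'T' (inner finally) → 'X' (after the try/except). Output: QTX

Answer: QTX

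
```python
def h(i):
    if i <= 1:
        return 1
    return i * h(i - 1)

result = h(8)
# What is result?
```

h(8) = 8 * 7 * 6 * 5 * 4 * 3 * 2 * 1 = 40320

Answer: 40320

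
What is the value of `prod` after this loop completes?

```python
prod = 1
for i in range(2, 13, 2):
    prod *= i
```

Product of even numbers 2 to 12
`prod` takes the values: 1 → 2 → 8 → 48 → 384 → 3840 → 46080

Answer: 46080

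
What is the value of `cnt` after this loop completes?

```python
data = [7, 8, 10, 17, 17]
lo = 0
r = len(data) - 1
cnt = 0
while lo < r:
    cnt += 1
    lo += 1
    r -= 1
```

Iterations until pointers meet (list length 5)
`cnt` takes the values: 0 → 1 → 2

Answer: 2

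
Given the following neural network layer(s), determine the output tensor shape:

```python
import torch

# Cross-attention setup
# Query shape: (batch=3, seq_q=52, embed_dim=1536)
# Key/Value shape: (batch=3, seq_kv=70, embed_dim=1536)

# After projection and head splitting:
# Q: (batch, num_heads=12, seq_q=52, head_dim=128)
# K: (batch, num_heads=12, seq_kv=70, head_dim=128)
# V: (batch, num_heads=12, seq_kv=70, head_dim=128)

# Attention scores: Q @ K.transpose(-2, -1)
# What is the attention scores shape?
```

Input: (3, 52, 1536) -> Output: (3, 12, 52, 70)

Answer: (3, 12, 52, 70)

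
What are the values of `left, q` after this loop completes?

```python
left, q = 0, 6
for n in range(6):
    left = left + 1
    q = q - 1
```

left goes 0→6, q goes 6→0
`left, q` takes the values: (0, 6) → (1, 6) → (1, 5) → (2, 5) → (2, 4) → (3, 4) → (3, 3) → (4, 3) → (4, 2) → (5, 2) → (5, 1) → (6, 1) → (6, 0)

Answer: 6, 0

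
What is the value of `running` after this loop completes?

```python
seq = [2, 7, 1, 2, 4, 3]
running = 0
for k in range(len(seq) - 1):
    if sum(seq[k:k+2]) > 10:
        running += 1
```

Count windows with sum > 10
`running` takes the values: 0

Answer: 0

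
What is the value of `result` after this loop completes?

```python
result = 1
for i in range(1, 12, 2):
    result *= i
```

Product of 1, 3, 5, ... up to 11
`result` takes the values: 1 → 3 → 15 → 105 → 945 → 10395

Answer: 10395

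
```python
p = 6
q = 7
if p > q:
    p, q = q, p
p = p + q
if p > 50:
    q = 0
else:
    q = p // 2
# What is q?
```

Trace:
`p = 6` → p = 6
`q = 7` → q = 7
`if p > q: ...` → p > q is False → no variable changes
`p = p + q` → p = 13
`if p > 50: ...` → p > 50 is False, take else branch → q = 6
So q = 6

Answer: 6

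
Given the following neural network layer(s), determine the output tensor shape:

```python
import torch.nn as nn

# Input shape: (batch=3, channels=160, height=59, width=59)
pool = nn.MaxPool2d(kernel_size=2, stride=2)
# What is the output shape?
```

Input: (3, 160, 59, 59) -> Output: (3, 160, 29, 29)

Answer: (3, 160, 29, 29)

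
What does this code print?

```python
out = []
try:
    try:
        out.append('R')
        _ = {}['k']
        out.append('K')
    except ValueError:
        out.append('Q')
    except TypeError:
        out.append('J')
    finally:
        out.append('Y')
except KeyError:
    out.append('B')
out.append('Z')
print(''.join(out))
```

Execution trace: 'R' (try body) → 'Y' (finally) → 'B' (outer except KeyError) → 'Z' (after the try/except). Output: RYBZ

Answer: RYBZ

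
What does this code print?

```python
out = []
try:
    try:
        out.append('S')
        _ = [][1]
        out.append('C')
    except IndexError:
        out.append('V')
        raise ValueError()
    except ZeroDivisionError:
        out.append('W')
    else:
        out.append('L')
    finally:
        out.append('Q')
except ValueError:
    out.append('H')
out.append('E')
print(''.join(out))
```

Execution trace: 'S' (inner try body) → 'V' (inner except IndexError) → 'Q' (inner finally) → 'H' (outer except ValueError) → 'E' (after the try/except). Output: SVQHE

Answer: SVQHE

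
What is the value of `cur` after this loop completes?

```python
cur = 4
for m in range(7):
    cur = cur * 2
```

Multiply by 2, 7 times: 4 * 2^7 = 512
`cur` takes the values: 4 → 8 → 16 → 32 → 64 → 128 → 256 → 512

Answer: 512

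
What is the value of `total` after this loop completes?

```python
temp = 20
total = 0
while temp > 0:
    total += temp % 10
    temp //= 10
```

Sum digits of 20
`total` takes the values: 0 → 2

Answer: 2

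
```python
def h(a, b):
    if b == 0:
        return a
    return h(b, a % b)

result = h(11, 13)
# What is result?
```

h(11, 13) -> h(13, 11) -> h(11, 2) -> h(2, 1) -> h(1, 0) -> 1

Answer: 1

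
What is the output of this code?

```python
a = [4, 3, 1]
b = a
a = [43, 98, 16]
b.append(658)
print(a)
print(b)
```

Key concept: rebinding vs mutation: a is rebound to a new list, b still points at the original.
Step by step:
`a = [4, 3, 1]` → a = [4, 3, 1]
`b = a` → b = [4, 3, 1] (same object as a)
`a = [43, 98, 16]` → a = [43, 98, 16]
`b.append(658)` → b = [4, 3, 1, 658]
`print(a)` → prints [43, 98, 16]
`print(b)` → prints [4, 3, 1, 658]

Answer:
[43, 98, 16]
[4, 3, 1, 658]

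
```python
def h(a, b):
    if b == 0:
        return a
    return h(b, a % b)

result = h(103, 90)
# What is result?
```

h(103, 90) -> h(90, 13) -> h(13, 12) -> h(12, 1) -> h(1, 0) -> 1

Answer: 1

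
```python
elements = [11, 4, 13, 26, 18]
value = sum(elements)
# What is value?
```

Trace:
`elements = [11, 4, 13, 26, 18]` → elements = [11, 4, 13, 26, 18]
`value = sum(elements)` → value = 72
So value = 72

Answer: 72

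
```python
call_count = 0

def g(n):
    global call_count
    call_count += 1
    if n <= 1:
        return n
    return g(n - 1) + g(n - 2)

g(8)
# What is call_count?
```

Calls(n) = 1 + Calls(n-1) + Calls(n-2); Calls(0)=Calls(1)=1. For n=8 this gives 67.

Answer: 67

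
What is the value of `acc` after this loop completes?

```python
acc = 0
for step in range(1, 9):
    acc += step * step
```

Sum of squares 1² to 8² = 204
`acc` takes the values: 0 → 1 → 5 → 14 → 30 → 55 → 91 → 140 → 204

Answer: 204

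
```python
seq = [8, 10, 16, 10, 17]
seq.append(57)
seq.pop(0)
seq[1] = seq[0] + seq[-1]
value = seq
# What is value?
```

Trace:
`seq = [8, 10, 16, 10, 17]` → seq = [8, 10, 16, 10, 17]
`seq.append(57)` → seq = [8, 10, 16, 10, 17, 57]
`seq.pop(0)` → seq = [10, 16, 10, 17, 57]
`seq[1] = seq[0] + seq[-1]` → seq = [10, 67, 10, 17, 57]
`value = seq` → value = [10, 67, 10, 17, 57]
So value = [10, 67, 10, 17, 57]

Answer: [10, 67, 10, 17, 57]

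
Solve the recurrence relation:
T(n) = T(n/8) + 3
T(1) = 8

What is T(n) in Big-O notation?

Each step divides n by 8 and adds 3. After log_8(n) steps we reach T(1)=8. So T(n) = 3·log_8(n) + 8 = O(log n).

Answer: O(log n)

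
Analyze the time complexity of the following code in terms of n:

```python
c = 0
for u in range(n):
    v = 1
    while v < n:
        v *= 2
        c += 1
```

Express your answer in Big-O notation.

Each loop level contributes: n × log n. Multiplying the contributions gives O(n log n).

Answer: O(n log n)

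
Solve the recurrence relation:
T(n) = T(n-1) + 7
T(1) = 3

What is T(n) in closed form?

Unrolling: T(n) = T(1) + 7·(n-1) = 3 + 7(n-1) = 7n - 4.

Answer: T(n) = 7n - 4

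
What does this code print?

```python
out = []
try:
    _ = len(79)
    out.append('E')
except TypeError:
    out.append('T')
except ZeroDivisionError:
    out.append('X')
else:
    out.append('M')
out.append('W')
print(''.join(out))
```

Execution trace: 'T' (except TypeError) → 'W' (after the try/except). Output: TW

Answer: TW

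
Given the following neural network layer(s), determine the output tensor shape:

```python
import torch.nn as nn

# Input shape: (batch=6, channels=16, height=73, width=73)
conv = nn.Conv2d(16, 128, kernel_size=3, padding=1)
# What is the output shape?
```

Input: (6, 16, 73, 73) -> Output: (6, 128, 73, 73)

Answer: (6, 128, 73, 73)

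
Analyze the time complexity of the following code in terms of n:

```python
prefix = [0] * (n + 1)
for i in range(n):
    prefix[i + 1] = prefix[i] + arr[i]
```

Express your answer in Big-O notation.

This is Prefix sum computation. Time complexity: O(n).

Answer: O(n)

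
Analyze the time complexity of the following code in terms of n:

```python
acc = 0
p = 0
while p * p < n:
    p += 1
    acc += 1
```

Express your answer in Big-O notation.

Each loop level contributes: √n. Multiplying the contributions gives O(√n).

Answer: O(√n)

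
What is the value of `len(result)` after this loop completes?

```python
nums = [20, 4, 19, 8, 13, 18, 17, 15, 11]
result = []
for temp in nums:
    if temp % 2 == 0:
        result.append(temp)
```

Count even numbers in [20, 4, 19, 8, 13, 18, 17, 15, 11]
`result` takes the values: [] → [20] → [20, 4] → [20, 4, 8] → [20, 4, 8, 18]
So `len(result)` = 4

Answer: 4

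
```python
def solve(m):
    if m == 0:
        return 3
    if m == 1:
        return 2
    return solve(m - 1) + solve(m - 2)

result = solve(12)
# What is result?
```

Build up from base cases: solve(0)=3, solve(1)=2, solve(2)=5, solve(3)=7, solve(4)=12, solve(5)=19, solve(6)=31, ..., solve(12)=555

Answer: 555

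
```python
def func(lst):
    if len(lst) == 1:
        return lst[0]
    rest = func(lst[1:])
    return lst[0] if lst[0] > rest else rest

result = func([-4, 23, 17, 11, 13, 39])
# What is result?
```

Recursive max over [-4, 23, 17, 11, 13, 39] = 39

Answer: 39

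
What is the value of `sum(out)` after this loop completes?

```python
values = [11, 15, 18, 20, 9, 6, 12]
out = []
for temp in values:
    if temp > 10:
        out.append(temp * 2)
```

Sum of doubled values > 10
`out` takes the values: [] → [22] → [22, 30] → [22, 30, 36] → [22, 30, 36, 40] → [22, 30, 36, 40, 24]
So `sum(out)` = 152

Answer: 152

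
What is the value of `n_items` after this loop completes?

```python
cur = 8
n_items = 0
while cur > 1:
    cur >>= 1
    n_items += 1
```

Count right shifts until 1
`n_items` takes the values: 0 → 1 → 2 → 3

Answer: 3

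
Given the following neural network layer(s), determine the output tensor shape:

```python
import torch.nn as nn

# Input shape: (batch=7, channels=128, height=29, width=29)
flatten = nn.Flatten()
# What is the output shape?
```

Input: (7, 128, 29, 29) -> Output: (7, 107648)

Answer: (7, 107648)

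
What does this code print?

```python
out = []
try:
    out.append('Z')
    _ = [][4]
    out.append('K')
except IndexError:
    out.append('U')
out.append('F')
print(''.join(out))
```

Execution trace: 'Z' (try body) → 'U' (except IndexError) → 'F' (after the try/except). Output: ZUF

Answer: ZUF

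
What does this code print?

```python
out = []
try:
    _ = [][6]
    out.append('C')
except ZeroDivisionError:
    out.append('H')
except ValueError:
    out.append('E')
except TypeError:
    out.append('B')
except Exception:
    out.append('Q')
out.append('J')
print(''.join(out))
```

Execution trace: 'Q' (except Exception) → 'J' (after the try/except). Output: QJ

Answer: QJ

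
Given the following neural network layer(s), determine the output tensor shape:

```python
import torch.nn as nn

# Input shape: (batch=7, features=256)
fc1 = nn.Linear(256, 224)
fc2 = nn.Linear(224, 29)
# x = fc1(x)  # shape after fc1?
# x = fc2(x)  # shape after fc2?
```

Input: (7, 256) -> after fc1: (7, 224) -> Output: (7, 29)

Answer: (7, 29)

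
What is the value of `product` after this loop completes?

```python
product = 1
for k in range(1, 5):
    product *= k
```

4! = 24
`product` takes the values: 1 → 2 → 6 → 24

Answer: 24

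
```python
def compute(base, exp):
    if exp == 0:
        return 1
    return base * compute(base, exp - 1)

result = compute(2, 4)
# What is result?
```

compute(2, 4) = 2 * 2 * 2 * 2 = 16

Answer: 16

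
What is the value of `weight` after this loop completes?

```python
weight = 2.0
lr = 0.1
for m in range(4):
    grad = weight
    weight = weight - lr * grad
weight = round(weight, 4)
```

Gradient descent: w = 2.0 * (1 - 0.1)^4
`weight` takes the values: 2.0 → 1.8 → 1.62 → 1.458 → 1.3122

Answer: 1.3122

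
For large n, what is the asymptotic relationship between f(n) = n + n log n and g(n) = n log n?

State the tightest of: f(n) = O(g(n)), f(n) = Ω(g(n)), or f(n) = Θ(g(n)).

n + n log n vs n log n: f(n) = Θ(g(n)) — they are asymptotically equivalent (the n term is dominated).

Answer: f(n) = Θ(g(n)) — they are asymptotically equivalent (the n term is dominated).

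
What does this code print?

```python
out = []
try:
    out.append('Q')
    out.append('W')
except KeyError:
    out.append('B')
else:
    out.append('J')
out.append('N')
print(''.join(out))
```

Execution trace: 'Q' (try body) → 'W' (try body, no exception) → 'J' (else) → 'N' (after the try/except). Output: QWJN

Answer: QWJN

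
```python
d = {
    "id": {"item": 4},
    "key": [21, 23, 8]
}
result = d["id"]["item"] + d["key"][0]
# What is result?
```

Trace:
`d = { ...` → d = {'id': {'item': 4}, 'key': [21, 23, 8]}
`result = d["id"]["item"] + d["key"][0]` → result = 25
So result = 25

Answer: 25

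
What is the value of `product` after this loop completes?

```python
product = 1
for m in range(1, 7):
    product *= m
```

6! = 720
`product` takes the values: 1 → 2 → 6 → 24 → 120 → 720

Answer: 720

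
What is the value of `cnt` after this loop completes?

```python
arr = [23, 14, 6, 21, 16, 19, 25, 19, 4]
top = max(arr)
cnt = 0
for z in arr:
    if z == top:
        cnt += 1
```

Count of max value 25 in [23, 14, 6, 21, 16, 19, 25, 19, 4]
`cnt` takes the values: 0 → 1

Answer: 1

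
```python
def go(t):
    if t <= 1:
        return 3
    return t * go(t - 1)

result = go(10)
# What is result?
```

go(10) = 10 * 9 * 8 * 7 * 6 * 5 * 4 * 3 * 2 * 3 = 10886400

Answer: 10886400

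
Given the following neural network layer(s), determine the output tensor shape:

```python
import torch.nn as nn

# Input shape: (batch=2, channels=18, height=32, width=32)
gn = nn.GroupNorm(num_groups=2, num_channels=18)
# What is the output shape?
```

Input: (2, 18, 32, 32) -> Output: (2, 18, 32, 32)

Answer: (2, 18, 32, 32)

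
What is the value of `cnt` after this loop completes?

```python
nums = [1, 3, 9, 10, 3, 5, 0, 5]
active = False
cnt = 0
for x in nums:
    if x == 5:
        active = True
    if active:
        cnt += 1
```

Count elements after first 5 in [1, 3, 9, 10, 3, 5, 0, 5]
`cnt` takes the values: 0 → 1 → 2 → 3

Answer: 3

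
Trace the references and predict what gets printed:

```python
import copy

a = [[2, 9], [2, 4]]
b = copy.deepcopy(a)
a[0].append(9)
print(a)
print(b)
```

Key concept: deep copy is fully independent.
Step by step:
`a = [[2, 9], [2, 4]]` → a = [[2, 9], [2, 4]]
`b = copy.deepcopy(a)` → b = [[2, 9], [2, 4]]
`a[0].append(9)` → a = [[2, 9, 9], [2, 4]]
`print(a)` → prints [[2, 9, 9], [2, 4]]
`print(b)` → prints [[2, 9], [2, 4]]

Answer:
[[2, 9, 9], [2, 4]]
[[2, 9], [2, 4]]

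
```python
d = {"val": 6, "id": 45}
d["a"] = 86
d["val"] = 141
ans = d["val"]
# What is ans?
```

Trace:
`d = {"val": 6, "id": 45}` → d = {'val': 6, 'id': 45}
`d["a"] = 86` → d = {'val': 6, 'id': 45, 'a': 86}
`d["val"] = 141` → d = {'val': 141, 'id': 45, 'a': 86}
`ans = d["val"]` → ans = 141
So ans = 141

Answer: 141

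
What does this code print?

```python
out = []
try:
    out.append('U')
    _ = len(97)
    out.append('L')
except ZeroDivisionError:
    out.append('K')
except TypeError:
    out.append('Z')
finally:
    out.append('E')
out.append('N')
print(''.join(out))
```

Execution trace: 'U' (try body) → 'Z' (except TypeError) → 'E' (finally) → 'N' (after the try/except). Output: UZEN

Answer: UZEN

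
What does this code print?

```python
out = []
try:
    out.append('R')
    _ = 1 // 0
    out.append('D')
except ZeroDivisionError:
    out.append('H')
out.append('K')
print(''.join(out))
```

Execution trace: 'R' (try body) → 'H' (except ZeroDivisionError) → 'K' (after the try/except). Output: RHK

Answer: RHK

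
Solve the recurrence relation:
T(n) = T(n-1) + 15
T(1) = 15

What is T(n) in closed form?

Unrolling: T(n) = T(1) + 15·(n-1) = 15 + 15(n-1) = 15n.

Answer: T(n) = 15n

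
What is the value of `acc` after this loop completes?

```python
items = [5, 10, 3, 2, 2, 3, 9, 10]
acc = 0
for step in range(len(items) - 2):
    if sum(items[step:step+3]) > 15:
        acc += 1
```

Count windows with sum > 15
`acc` takes the values: 0 → 1 → 2

Answer: 2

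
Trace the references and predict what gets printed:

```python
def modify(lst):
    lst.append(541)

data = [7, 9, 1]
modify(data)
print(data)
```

Key concept: function modifies passed list.
Step by step:
`data = [7, 9, 1]` → data = [7, 9, 1]
`modify(data)` → data = [7, 9, 1, 541]
`print(data)` → prints [7, 9, 1, 541]

Answer: [7, 9, 1, 541]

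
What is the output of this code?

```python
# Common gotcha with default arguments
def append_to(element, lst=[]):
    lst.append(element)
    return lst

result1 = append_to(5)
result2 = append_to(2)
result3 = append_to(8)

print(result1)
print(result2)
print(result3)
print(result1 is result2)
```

Key concept: mutable default argument gotcha.
Step by step:
`result1 = append_to(5)` → result1 = [5]
`result2 = append_to(2)` → result1 = [5, 2] (same object as result2); result2 = [5, 2] (same object as result1)
`result3 = append_to(8)` → result1 = [5, 2, 8] (same object as result2, result3); result2 = [5, 2, 8] (same object as result1, result3); result3 = [5, 2, 8] (same object as result1, result2)
`print(result1)` → prints [5, 2, 8]
`print(result2)` → prints [5, 2, 8]
`print(result3)` → prints [5, 2, 8]
`print(result1 is result2)` → prints True

Answer:
[5, 2, 8]
[5, 2, 8]
[5, 2, 8]
True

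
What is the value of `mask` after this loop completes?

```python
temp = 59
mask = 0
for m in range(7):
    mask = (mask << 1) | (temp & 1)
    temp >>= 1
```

Reverse lowest 7 bits of 59
`mask` takes the values: 0 → 1 → 3 → 6 → 13 → 27 → 55 → 110

Answer: 110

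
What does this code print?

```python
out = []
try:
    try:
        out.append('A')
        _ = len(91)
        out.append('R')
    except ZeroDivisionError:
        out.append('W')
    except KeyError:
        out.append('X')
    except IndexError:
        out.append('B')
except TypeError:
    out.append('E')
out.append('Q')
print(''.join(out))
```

Execution trace: 'A' (try body) → 'E' (outer except TypeError) → 'Q' (after the try/except). Output: AEQ

Answer: AEQ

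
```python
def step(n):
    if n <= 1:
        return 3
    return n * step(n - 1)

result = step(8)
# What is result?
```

step(8) = 8 * 7 * 6 * 5 * 4 * 3 * 2 * 3 = 120960

Answer: 120960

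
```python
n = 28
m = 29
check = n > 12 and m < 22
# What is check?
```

Trace:
`n = 28` → n = 28
`m = 29` → m = 29
`check = n > 12 and m < 22` → check = False
So check = False

Answer: False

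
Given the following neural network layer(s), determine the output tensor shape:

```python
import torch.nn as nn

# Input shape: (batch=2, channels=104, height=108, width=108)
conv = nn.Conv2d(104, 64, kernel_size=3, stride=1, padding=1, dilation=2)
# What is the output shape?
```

Input: (2, 104, 108, 108) -> Output: (2, 64, 106, 106)

Answer: (2, 64, 106, 106)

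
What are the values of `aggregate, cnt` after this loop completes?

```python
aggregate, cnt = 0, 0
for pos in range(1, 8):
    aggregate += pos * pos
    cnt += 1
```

Sum of squares and count
`aggregate, cnt` takes the values: (0, 0) → (1, 0) → (1, 1) → (5, 1) → (5, 2) → (14, 2) → (14, 3) → (30, 3) → (30, 4) → (55, 4) → (55, 5) → (91, 5) → (91, 6) → (140, 6) → (140, 7)

Answer: 140, 7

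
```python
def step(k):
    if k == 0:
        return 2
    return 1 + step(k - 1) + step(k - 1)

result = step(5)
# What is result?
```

step(k) = 1 + 2·step(k-1), step(0)=2. Closed form: (2+1)·2^5 - 1 = 95.

Answer: 95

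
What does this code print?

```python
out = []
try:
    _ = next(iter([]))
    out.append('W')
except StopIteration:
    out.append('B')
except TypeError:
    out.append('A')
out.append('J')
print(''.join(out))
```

Execution trace: 'B' (except StopIteration) → 'J' (after the try/except). Output: BJ

Answer: BJ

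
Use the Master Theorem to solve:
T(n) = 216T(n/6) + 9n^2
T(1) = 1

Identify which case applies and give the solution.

a=216, b=6, f(n)=9n^2. log_6(216) = 3. Since c=2 < 3, Case 1 applies: T(n) = Θ(n^log_b(a)) = O(n^3).

Answer: O(n^3) - Case 1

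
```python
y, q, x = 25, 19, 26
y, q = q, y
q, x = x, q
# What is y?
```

Trace:
`y, q, x = 25, 19, 26` → y = 25; q = 19; x = 26
`y, q = q, y` → y = 19; q = 25
`q, x = x, q` → q = 26; x = 25
So y = 19

Answer: 19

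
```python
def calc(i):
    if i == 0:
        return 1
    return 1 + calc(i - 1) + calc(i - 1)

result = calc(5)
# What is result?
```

calc(i) = 1 + 2·calc(i-1), calc(0)=1. Closed form: (1+1)·2^5 - 1 = 63.

Answer: 63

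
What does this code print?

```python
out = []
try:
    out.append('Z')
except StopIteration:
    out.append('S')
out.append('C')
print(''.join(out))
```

Execution trace: 'Z' (try body, no exception) → 'C' (after the try/except). Output: ZC

Answer: ZC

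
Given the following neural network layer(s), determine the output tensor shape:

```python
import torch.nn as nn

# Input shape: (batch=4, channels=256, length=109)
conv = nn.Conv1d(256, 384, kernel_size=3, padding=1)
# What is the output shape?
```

Input: (4, 256, 109) -> Output: (4, 384, 109)

Answer: (4, 384, 109)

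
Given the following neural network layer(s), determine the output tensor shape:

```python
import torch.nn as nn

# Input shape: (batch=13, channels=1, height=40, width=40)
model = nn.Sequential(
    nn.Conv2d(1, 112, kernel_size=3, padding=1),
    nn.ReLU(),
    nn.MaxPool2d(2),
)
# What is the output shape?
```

Input: (13, 1, 40, 40) -> after Conv2d: (13, 112, 40, 40) -> after ReLU: (13, 112, 40, 40) -> Output: (13, 112, 20, 20)

Answer: (13, 112, 20, 20)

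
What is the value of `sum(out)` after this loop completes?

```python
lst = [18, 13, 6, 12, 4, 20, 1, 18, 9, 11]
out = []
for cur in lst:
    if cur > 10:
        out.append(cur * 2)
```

Sum of doubled values > 10
`out` takes the values: [] → [36] → [36, 26] → [36, 26, 24] → [36, 26, 24, 40] → [36, 26, 24, 40, 36] → [36, 26, 24, 40, 36, 22]
So `sum(out)` = 184

Answer: 184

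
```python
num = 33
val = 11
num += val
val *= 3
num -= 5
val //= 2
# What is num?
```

Trace:
`num = 33` → num = 33
`val = 11` → val = 11
`num += val` → num = 44
`val *= 3` → val = 33
`num -= 5` → num = 39
`val //= 2` → val = 16
So num = 39

Answer: 39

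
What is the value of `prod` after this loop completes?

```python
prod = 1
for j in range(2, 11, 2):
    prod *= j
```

Product of even numbers 2 to 10
`prod` takes the values: 1 → 2 → 8 → 48 → 384 → 3840

Answer: 3840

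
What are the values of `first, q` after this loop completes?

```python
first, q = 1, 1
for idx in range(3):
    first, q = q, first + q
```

Fibonacci: after 3 iterations
`first, q` takes the values: (1, 1) → (1, 2) → (2, 3) → (3, 5)

Answer: 3, 5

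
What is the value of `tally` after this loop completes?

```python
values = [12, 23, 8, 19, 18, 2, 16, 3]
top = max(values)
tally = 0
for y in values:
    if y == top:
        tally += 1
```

Count of max value 23 in [12, 23, 8, 19, 18, 2, 16, 3]
`tally` takes the values: 0 → 1

Answer: 1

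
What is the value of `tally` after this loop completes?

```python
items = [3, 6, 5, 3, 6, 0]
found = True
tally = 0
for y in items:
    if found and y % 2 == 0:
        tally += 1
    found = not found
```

Count even values at even positions
`tally` takes the values: 0 → 1

Answer: 1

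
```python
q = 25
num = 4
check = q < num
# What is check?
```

Trace:
`q = 25` → q = 25
`num = 4` → num = 4
`check = q < num` → check = False
So check = False

Answer: False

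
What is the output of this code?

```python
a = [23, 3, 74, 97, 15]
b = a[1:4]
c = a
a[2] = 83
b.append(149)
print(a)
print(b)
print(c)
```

Key concept: slice vs alias.
Step by step:
`a = [23, 3, 74, 97, 15]` → a = [23, 3, 74, 97, 15]
`b = a[1:4]` → b = [3, 74, 97]
`c = a` → c = [23, 3, 74, 97, 15] (same object as a)
`a[2] = 83` → a = [23, 3, 83, 97, 15] (same object as c); c = [23, 3, 83, 97, 15] (same object as a)
`b.append(149)` → b = [3, 74, 97, 149]
`print(a)` → prints [23, 3, 83, 97, 15]
`print(b)` → prints [3, 74, 97, 149]
`print(c)` → prints [23, 3, 83, 97, 15]

Answer:
[23, 3, 83, 97, 15]
[3, 74, 97, 149]
[23, 3, 83, 97, 15]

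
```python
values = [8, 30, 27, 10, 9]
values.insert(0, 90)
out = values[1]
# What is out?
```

Trace:
`values = [8, 30, 27, 10, 9]` → values = [8, 30, 27, 10, 9]
`values.insert(0, 90)` → values = [90, 8, 30, 27, 10, 9]
`out = values[1]` → out = 8
So out = 8

Answer: 8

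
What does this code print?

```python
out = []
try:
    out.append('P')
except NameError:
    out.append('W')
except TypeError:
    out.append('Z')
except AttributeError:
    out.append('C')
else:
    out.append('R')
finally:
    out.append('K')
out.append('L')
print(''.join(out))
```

Execution trace: 'P' (try body, no exception) → 'R' (else) → 'K' (finally) → 'L' (after the try/except). Output: PRKL

Answer: PRKL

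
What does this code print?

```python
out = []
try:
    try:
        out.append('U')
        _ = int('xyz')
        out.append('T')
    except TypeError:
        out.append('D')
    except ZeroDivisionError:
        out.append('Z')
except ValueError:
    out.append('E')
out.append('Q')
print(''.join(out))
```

Execution trace: 'U' (try body) → 'E' (outer except ValueError) → 'Q' (after the try/except). Output: UEQ

Answer: UEQ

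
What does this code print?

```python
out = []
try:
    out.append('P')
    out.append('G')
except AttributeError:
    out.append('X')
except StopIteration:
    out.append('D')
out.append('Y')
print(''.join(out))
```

Execution trace: 'P' (try body) → 'G' (try body, no exception) → 'Y' (after the try/except). Output: PGY

Answer: PGY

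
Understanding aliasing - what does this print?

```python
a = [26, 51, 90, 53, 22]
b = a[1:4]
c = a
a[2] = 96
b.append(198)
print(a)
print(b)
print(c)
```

Key concept: slice vs alias.
Step by step:
`a = [26, 51, 90, 53, 22]` → a = [26, 51, 90, 53, 22]
`b = a[1:4]` → b = [51, 90, 53]
`c = a` → c = [26, 51, 90, 53, 22] (same object as a)
`a[2] = 96` → a = [26, 51, 96, 53, 22] (same object as c); c = [26, 51, 96, 53, 22] (same object as a)
`b.append(198)` → b = [51, 90, 53, 198]
`print(a)` → prints [26, 51, 96, 53, 22]
`print(b)` → prints [51, 90, 53, 198]
`print(c)` → prints [26, 51, 96, 53, 22]

Answer:
[26, 51, 96, 53, 22]
[51, 90, 53, 198]
[26, 51, 96, 53, 22]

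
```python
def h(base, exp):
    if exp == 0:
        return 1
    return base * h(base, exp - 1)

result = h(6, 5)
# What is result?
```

h(6, 5) = 6 * 6 * 6 * 6 * 6 = 7776

Answer: 7776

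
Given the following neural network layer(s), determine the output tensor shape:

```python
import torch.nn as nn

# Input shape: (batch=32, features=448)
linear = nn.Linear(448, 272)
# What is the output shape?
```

Input: (32, 448) -> Output: (32, 272)

Answer: (32, 272)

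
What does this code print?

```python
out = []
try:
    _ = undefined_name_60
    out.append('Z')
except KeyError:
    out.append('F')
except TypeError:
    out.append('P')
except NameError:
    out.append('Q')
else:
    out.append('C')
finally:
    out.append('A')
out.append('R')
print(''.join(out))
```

Execution trace: 'Q' (except NameError) → 'A' (finally) → 'R' (after the try/except). Output: QAR

Answer: QAR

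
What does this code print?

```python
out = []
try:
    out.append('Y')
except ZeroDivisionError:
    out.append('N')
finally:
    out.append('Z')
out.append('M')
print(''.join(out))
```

Execution trace: 'Y' (try body, no exception) → 'Z' (finally) → 'M' (after the try/except). Output: YZM

Answer: YZM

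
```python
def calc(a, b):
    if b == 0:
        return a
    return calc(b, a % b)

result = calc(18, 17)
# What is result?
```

calc(18, 17) -> calc(17, 1) -> calc(1, 0) -> 1

Answer: 1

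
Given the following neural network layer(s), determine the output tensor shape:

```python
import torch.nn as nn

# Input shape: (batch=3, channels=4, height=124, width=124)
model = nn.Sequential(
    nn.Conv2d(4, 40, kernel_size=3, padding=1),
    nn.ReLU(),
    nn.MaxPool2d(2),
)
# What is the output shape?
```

Input: (3, 4, 124, 124) -> after Conv2d: (3, 40, 124, 124) -> after ReLU: (3, 40, 124, 124) -> Output: (3, 40, 62, 62)

Answer: (3, 40, 62, 62)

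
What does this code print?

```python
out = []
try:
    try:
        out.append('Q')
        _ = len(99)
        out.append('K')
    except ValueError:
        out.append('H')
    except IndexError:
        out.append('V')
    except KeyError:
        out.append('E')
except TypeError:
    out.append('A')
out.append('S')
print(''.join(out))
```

Execution trace: 'Q' (try body) → 'A' (outer except TypeError) → 'S' (after the try/except). Output: QAS

Answer: QAS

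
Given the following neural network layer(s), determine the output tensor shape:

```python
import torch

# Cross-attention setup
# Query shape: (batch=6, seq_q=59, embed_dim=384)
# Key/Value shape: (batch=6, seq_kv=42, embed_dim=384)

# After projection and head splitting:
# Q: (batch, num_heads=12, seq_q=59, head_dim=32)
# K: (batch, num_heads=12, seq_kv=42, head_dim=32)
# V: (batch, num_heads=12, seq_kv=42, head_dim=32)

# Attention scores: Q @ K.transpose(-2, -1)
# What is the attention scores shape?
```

Input: (6, 59, 384) -> Output: (6, 12, 59, 42)

Answer: (6, 12, 59, 42)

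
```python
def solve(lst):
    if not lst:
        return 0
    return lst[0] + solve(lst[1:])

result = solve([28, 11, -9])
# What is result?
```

28 + 11 + (-9) + 0 = 30

Answer: 30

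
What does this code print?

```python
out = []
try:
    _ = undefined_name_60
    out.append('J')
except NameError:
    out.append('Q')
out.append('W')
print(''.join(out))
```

Execution trace: 'Q' (except NameError) → 'W' (after the try/except). Output: QW

Answer: QW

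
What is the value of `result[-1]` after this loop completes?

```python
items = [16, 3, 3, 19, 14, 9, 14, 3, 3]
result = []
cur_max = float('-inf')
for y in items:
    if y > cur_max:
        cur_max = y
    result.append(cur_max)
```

Running max ends at 19
`result` takes the values: [] → [16] → [16, 16] → [16, 16, 16] → [16, 16, 16, 19] → [16, 16, 16, 19, 19] → [16, 16, 16, 19, 19, 19] → [16, 16, 16, 19, 19, 19, 19] → [16, 16, 16, 19, 19, 19, 19, 19] → [16, 16, 16, 19, 19, 19, 19, 19, 19]
So `result[-1]` = 19

Answer: 19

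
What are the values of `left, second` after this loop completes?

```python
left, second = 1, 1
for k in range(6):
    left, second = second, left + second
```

Fibonacci: after 6 iterations
`left, second` takes the values: (1, 1) → (1, 2) → (2, 3) → (3, 5) → (5, 8) → (8, 13) → (13, 21)

Answer: 13, 21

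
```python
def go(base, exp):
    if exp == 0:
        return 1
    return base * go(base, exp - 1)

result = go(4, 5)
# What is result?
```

go(4, 5) = 4 * 4 * 4 * 4 * 4 = 1024

Answer: 1024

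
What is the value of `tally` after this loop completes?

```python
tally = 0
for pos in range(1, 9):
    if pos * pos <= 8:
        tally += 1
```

Count numbers where pos² ≤ 8
`tally` takes the values: 0 → 1 → 2

Answer: 2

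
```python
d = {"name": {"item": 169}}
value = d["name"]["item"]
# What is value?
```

Trace:
`d = {"name": {"item": 169}}` → d = {'name': {'item': 169}}
`value = d["name"]["item"]` → value = 169
So value = 169

Answer: 169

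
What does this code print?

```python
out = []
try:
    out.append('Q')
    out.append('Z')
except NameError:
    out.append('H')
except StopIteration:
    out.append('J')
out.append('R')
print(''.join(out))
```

Execution trace: 'Q' (try body) → 'Z' (try body, no exception) → 'R' (after the try/except). Output: QZR

Answer: QZR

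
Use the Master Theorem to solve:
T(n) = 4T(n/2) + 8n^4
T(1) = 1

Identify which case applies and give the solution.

a=4, b=2, f(n)=8n^4. log_2(4) = 2. Since c=4 > 2 and the regularity condition holds (4(n/2)^4 = (4/2^4)n^4 with 4/2^4 < 1), Case 3 applies: T(n) = Θ(f(n)) = O(n^4).

Answer: O(n^4) - Case 3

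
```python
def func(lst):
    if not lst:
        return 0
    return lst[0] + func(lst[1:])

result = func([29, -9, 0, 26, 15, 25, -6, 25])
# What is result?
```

29 + (-9) + 0 + 26 + 15 + 25 + (-6) + 25 + 0 = 105

Answer: 105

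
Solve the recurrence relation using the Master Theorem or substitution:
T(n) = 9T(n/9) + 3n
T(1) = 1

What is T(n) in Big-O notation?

By Master Theorem: a=9, b=9, f(n)=3n. Since log_9(9) = 1 and f(n) = Θ(n^1), Case 2 applies. T(n) = O(n log n).

Answer: O(n log n)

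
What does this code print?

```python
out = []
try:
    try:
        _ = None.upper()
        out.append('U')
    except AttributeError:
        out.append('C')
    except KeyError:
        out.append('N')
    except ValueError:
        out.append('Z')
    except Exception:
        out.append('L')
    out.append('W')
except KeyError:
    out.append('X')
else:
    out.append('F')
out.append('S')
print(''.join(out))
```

Execution trace: 'C' (inner except AttributeError) → 'W' (try body, no exception) → 'F' (else) → 'S' (after the try/except). Output: CWFS

Answer: CWFS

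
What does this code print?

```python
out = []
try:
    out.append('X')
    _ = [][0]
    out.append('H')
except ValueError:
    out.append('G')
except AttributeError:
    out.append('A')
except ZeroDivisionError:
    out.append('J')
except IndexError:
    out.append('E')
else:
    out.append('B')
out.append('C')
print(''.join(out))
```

Execution trace: 'X' (try body) → 'E' (except IndexError) → 'C' (after the try/except). Output: XEC

Answer: XEC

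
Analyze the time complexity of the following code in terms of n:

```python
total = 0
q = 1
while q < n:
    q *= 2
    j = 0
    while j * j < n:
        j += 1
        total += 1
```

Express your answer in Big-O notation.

Each loop level contributes: log n × √n. Multiplying the contributions gives O(√n log n).

Answer: O(√n log n)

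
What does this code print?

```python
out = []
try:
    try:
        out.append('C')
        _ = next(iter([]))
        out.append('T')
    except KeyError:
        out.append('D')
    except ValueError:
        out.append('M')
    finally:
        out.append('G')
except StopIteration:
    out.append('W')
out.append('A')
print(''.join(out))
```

Execution trace: 'C' (try body) → 'G' (finally) → 'W' (outer except StopIteration) → 'A' (after the try/except). Output: CGWA

Answer: CGWA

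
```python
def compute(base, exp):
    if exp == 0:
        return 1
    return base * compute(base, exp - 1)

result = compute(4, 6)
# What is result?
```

compute(4, 6) = 4 * 4 * 4 * 4 * 4 * 4 = 4096

Answer: 4096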